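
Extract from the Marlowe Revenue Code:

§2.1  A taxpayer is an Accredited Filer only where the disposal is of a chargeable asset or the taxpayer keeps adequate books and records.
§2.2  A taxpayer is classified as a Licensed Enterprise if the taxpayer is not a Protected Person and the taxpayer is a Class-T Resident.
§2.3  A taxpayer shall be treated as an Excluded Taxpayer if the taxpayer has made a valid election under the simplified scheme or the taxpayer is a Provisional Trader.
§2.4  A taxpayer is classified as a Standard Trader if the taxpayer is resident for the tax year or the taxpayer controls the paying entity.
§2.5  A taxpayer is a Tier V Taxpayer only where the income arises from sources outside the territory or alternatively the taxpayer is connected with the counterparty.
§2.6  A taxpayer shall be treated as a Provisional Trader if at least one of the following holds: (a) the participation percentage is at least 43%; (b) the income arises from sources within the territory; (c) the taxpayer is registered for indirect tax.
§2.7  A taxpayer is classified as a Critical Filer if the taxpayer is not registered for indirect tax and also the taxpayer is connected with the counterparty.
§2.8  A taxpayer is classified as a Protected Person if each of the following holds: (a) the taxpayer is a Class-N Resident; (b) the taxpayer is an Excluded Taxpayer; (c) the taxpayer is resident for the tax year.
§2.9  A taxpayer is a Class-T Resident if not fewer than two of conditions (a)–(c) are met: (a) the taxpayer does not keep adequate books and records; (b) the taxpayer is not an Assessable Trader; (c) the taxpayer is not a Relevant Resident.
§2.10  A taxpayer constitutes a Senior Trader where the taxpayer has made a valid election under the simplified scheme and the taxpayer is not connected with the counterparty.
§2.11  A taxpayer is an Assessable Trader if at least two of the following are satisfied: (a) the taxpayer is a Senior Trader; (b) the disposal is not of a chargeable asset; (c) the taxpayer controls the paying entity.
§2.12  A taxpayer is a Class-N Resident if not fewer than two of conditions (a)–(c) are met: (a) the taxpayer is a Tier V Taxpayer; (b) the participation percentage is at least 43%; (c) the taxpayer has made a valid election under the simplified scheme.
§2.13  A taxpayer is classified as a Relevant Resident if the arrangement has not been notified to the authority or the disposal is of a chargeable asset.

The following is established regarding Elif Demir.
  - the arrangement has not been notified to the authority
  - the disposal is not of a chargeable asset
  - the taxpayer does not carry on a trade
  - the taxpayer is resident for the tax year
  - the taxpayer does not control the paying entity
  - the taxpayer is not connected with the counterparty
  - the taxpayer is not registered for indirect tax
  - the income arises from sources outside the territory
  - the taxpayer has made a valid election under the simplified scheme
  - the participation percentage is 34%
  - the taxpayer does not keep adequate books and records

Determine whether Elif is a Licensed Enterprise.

§2.5 — Tier V Taxpayer: [the income arises from sources outside the territory? yes] OR [the taxpayer is connected with the counterparty? no] → satisfied.
§2.12 — Class-N Resident: Tier V Taxpayer (§2.5)? yes; participation percentage: 34% ≥ 43%? no; the taxpayer has made a valid election under the simplified scheme? yes — 2 of 3 hold (need ≥2) → satisfied.
§2.6 — Provisional Trader: [participation percentage: 34% ≥ 43%? no] OR [the income arises from sources within the territory? no] OR [the taxpayer is registered for indirect tax? no] → not satisfied.
§2.3 — Excluded Taxpayer: [the taxpayer has made a valid election under the simplified scheme? yes] OR [Provisional Trader (§2.6)? no] → satisfied.
§2.8 — Protected Person: [Class-N Resident (§2.12)? yes] AND [Excluded Taxpayer (§2.3)? yes] AND [the taxpayer is resident for the tax year? yes] → satisfied.
§2.10 — Senior Trader: [the taxpayer has made a valid election under the simplified scheme? yes] AND [the taxpayer is not connected with the counterparty? yes] → satisfied.
§2.11 — Assessable Trader: Senior Trader (§2.10)? yes; the disposal is not of a chargeable asset? yes; the taxpayer controls the paying entity? no — 2 of 3 hold (need ≥2) → satisfied.
§2.13 — Relevant Resident: [the arrangement has not been notified to the authority? yes] OR [the disposal is of a chargeable asset? no] → satisfied.
§2.9 — Class-T Resident: the taxpayer does not keep adequate books and records? yes; not an Assessable Trader (§2.11)? no; not a Relevant Resident (§2.13)? no — 1 of 3 hold (need ≥2) → not satisfied.
§2.2 — Licensed Enterprise: [not a Protected Person (§2.8)? no] AND [Class-T Resident (§2.9)? no] → not satisfied.

No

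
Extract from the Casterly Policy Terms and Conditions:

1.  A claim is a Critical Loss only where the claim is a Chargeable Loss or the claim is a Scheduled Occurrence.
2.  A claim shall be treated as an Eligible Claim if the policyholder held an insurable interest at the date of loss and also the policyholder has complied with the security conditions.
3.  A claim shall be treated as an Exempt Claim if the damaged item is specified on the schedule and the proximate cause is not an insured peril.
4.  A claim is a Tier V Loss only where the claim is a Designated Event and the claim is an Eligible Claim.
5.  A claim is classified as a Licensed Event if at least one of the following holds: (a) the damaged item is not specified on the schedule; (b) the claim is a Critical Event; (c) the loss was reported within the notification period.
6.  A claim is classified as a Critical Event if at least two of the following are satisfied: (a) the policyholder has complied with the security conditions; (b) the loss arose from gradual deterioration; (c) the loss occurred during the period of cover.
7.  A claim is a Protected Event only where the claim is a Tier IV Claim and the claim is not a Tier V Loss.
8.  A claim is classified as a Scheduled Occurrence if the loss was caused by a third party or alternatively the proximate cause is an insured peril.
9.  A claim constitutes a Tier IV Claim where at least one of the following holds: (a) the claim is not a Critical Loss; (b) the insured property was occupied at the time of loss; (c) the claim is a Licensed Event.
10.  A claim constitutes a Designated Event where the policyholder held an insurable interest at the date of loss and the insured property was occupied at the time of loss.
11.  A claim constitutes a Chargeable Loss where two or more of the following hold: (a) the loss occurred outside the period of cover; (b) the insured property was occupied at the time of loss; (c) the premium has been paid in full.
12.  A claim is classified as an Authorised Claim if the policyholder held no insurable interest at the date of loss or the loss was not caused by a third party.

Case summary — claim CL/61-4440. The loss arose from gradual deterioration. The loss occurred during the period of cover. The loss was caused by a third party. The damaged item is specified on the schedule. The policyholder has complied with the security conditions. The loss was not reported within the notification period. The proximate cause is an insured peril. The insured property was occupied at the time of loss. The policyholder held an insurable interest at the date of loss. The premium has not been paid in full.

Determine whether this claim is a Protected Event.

paragraph 11 — Chargeable Loss: the loss occurred outside the period of cover? no; the insured property was occupied at the time of loss? yes; the premium has been paid in full? no — 1 of 3 hold (need ≥2) → not satisfied.
paragraph 8 — Scheduled Occurrence: [the loss was caused by a third party? yes] OR [the proximate cause is an insured peril? yes] → satisfied.
paragraph 1 — Critical Loss: [Chargeable Loss (paragraph 11)? no] OR [Scheduled Occurrence (paragraph 8)? yes] → satisfied.
paragraph 6 — Critical Event: the policyholder has complied with the security conditions? yes; the loss arose from gradual deterioration? yes; the loss occurred during the period of cover? yes — 3 of 3 hold (need ≥2) → satisfied.
paragraph 5 — Licensed Event: [the damaged item is not specified on the schedule? no] OR [Critical Event (paragraph 6)? yes] OR [the loss was reported within the notification period? no] → satisfied.
paragraph 9 — Tier IV Claim: [not a Critical Loss (paragraph 1)? no] OR [the insured property was occupied at the time of loss? yes] OR [Licensed Event (paragraph 5)? yes] → satisfied.
paragraph 10 — Designated Event: [the policyholder held an insurable interest at the date of loss? yes] AND [the insured property was occupied at the time of loss? yes] → satisfied.
paragraph 2 — Eligible Claim: [the policyholder held an insurable interest at the date of loss? yes] AND [the policyholder has complied with the security conditions? yes] → satisfied.
paragraph 4 — Tier V Loss: [Designated Event (paragraph 10)? yes] AND [Eligible Claim (paragraph 2)? yes] → satisfied.
paragraph 7 — Protected Event: [Tier IV Claim (paragraph 9)? yes] AND [not a Tier V Loss (paragraph 4)? no] → not satisfied.

No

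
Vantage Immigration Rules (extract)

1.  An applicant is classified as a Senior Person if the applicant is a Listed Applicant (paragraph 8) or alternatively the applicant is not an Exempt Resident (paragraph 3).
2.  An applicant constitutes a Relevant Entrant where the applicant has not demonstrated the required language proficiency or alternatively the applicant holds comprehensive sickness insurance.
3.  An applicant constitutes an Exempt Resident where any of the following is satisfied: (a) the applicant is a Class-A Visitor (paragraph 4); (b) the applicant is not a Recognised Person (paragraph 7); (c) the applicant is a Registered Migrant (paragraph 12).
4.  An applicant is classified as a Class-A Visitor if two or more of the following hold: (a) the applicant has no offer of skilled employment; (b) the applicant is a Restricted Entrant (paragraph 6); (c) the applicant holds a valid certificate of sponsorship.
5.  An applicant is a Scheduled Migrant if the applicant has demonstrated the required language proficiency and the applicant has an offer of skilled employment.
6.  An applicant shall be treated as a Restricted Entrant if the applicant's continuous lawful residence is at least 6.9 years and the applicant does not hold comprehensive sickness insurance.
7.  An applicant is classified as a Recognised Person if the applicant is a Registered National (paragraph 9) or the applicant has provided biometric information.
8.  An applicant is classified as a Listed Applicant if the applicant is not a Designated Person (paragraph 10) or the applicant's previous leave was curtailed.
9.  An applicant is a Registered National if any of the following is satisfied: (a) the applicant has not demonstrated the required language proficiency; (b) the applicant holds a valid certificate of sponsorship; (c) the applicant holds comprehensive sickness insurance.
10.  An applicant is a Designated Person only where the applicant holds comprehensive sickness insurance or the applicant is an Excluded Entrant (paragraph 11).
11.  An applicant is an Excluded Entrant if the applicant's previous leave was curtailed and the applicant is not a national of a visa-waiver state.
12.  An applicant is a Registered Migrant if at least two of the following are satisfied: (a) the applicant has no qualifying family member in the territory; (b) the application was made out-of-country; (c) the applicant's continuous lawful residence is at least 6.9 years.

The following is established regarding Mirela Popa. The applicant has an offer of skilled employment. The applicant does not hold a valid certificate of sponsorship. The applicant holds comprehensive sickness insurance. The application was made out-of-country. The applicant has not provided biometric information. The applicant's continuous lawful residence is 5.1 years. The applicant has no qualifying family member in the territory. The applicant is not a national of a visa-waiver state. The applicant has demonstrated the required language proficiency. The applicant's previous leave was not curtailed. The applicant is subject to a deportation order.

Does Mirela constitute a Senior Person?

paragraph 11 — Excluded Entrant: [the applicant's previous leave was curtailed? no] AND [the applicant is not a national of a visa-waiver state? yes] → not satisfied.
paragraph 10 — Designated Person: [the applicant holds comprehensive sickness insurance? yes] OR [Excluded Entrant (paragraph 11)? no] → satisfied.
paragraph 8 — Listed Applicant: [not a Designated Person (paragraph 10)? no] OR [the applicant's previous leave was curtailed? no] → not satisfied.
paragraph 6 — Restricted Entrant: [applicant's continuous lawful residence: 5.1 years ≥ 6.9 years? no] AND [the applicant does not hold comprehensive sickness insurance? no] → not satisfied.
paragraph 4 — Class-A Visitor: the applicant has no offer of skilled employment? no; Restricted Entrant (paragraph 6)? no; the applicant holds a valid certificate of sponsorship? no — 0 of 3 hold (need ≥2) → not satisfied.
paragraph 9 — Registered National: [the applicant has not demonstrated the required language proficiency? no] OR [the applicant holds a valid certificate of sponsorship? no] OR [the applicant holds comprehensive sickness insurance? yes] → satisfied.
paragraph 7 — Recognised Person: [Registered National (paragraph 9)? yes] OR [the applicant has provided biometric information? no] → satisfied.
paragraph 12 — Registered Migrant: the applicant has no qualifying family member in the territory? yes; the application was made out-of-country? yes; applicant's continuous lawful residence: 5.1 years ≥ 6.9 years? no — 2 of 3 hold (need ≥2) → satisfied.
paragraph 3 — Exempt Resident: [Class-A Visitor (paragraph 4)? no] OR [not a Recognised Person (paragraph 7)? no] OR [Registered Migrant (paragraph 12)? yes] → satisfied.
paragraph 1 — Senior Person: [Listed Applicant (paragraph 8)? no] OR [not an Exempt Resident (paragraph 3)? no] → not satisfied.

No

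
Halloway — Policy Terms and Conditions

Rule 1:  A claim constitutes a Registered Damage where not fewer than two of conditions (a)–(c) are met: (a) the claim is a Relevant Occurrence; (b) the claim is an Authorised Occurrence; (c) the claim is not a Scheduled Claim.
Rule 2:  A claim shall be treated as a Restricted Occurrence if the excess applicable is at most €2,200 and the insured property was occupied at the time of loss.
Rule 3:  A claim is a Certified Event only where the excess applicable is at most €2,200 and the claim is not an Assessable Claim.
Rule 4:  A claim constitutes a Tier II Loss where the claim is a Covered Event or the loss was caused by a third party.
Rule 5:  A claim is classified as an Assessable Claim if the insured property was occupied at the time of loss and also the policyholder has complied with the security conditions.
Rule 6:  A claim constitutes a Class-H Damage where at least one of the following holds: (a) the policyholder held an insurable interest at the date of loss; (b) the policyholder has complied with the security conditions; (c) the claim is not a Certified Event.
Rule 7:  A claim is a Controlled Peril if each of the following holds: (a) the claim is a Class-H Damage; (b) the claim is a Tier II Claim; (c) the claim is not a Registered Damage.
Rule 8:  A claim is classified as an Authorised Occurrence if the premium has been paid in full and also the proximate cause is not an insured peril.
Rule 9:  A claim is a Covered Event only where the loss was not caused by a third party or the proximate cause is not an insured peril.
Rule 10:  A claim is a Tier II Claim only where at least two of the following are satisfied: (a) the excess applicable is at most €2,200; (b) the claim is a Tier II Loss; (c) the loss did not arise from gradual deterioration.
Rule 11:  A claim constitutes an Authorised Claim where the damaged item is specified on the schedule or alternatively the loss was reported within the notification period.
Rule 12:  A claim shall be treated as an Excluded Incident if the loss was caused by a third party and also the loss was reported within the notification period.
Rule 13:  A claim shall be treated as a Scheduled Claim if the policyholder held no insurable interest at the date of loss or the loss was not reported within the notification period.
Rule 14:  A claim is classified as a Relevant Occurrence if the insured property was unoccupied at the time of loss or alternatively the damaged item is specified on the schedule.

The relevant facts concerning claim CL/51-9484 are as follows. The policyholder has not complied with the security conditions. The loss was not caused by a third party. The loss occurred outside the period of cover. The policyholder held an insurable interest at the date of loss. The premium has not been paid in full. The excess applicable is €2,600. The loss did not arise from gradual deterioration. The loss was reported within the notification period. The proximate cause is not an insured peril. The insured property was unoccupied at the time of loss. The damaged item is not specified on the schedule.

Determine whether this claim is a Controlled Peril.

rule 5 — Assessable Claim: [the insured property was occupied at the time of loss? no] AND [the policyholder has complied with the security conditions? no] → not satisfied.
rule 3 — Certified Event: [excess applicable: €2,600 ≤ €2,200? no] AND [not an Assessable Claim (rule 5)? yes] → not satisfied.
rule 6 — Class-H Damage: [the policyholder held an insurable interest at the date of loss? yes] OR [the policyholder has complied with the security conditions? no] OR [not a Certified Event (rule 3)? yes] → satisfied.
rule 9 — Covered Event: [the loss was not caused by a third party? yes] OR [the proximate cause is not an insured peril? yes] → satisfied.
rule 4 — Tier II Loss: [Covered Event (rule 9)? yes] OR [the loss was caused by a third party? no] → satisfied.
rule 10 — Tier II Claim: excess applicable: €2,600 ≤ €2,200? no; Tier II Loss (rule 4)? yes; the loss did not arise from gradual deterioration? yes — 2 of 3 hold (need ≥2) → satisfied.
rule 14 — Relevant Occurrence: [the insured property was unoccupied at the time of loss? yes] OR [the damaged item is specified on the schedule? no] → satisfied.
rule 8 — Authorised Occurrence: [the premium has been paid in full? no] AND [the proximate cause is not an insured peril? yes] → not satisfied.
rule 13 — Scheduled Claim: [the policyholder held no insurable interest at the date of loss? no] OR [the loss was not reported within the notification period? no] → not satisfied.
rule 1 — Registered Damage: Relevant Occurrence (rule 14)? yes; Authorised Occurrence (rule 8)? no; not a Scheduled Claim (rule 13)? yes — 2 of 3 hold (need ≥2) → satisfied.
rule 7 — Controlled Peril: [Class-H Damage (rule 6)? yes] AND [Tier II Claim (rule 10)? yes] AND [not a Registered Damage (rule 1)? no] → not satisfied.

No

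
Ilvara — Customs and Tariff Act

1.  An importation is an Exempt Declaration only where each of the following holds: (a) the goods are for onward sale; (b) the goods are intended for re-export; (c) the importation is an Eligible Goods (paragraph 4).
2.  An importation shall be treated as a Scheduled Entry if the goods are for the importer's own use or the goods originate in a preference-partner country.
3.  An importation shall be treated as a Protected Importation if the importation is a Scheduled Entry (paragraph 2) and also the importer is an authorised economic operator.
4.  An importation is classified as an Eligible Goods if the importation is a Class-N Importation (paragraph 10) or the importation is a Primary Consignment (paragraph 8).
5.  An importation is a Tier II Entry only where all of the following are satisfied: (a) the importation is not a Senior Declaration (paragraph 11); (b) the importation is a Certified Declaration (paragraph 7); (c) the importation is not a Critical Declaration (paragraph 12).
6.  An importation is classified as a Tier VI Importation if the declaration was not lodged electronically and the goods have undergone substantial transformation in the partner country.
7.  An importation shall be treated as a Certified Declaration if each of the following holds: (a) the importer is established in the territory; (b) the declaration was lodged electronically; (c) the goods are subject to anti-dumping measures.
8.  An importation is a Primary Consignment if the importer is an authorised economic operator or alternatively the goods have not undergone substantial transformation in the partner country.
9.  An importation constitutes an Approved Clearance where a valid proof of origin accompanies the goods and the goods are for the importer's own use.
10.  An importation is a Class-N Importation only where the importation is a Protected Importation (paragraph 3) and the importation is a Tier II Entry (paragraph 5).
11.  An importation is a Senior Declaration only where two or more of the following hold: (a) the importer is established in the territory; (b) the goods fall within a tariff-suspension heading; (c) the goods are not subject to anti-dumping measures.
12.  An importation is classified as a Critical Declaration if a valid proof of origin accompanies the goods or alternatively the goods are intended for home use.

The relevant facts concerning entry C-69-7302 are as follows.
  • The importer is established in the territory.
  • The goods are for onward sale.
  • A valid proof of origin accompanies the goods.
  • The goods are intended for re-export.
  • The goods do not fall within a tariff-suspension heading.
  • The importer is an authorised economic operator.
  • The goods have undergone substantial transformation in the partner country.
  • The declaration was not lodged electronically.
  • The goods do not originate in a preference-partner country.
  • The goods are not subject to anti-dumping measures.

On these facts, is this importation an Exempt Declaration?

Yes

paragraph 2 — Scheduled Entry: [the goods are for the importer's own use? no] OR [the goods originate in a preference-partner country? no] → not satisfied.
paragraph 3 — Protected Importation: [Scheduled Entry (paragraph 2)? no] AND [the importer is an authorised economic operator? yes] → not satisfied.
paragraph 11 — Senior Declaration: the importer is established in the territory? yes; the goods fall within a tariff-suspension heading? no; the goods are not subject to anti-dumping measures? yes — 2 of 3 hold (need ≥2) → satisfied.
paragraph 7 — Certified Declaration: [the importer is established in the territory? yes] AND [the declaration was lodged electronically? no] AND [the goods are subject to anti-dumping measures? no] → not satisfied.
paragraph 12 — Critical Declaration: [a valid proof of origin accompanies the goods? yes] OR [the goods are intended for home use? no] → satisfied.
paragraph 5 — Tier II Entry: [not a Senior Declaration (paragraph 11)? no] AND [Certified Declaration (paragraph 7)? no] AND [not a Critical Declaration (paragraph 12)? no] → not satisfied.
paragraph 10 — Class-N Importation: [Protected Importation (paragraph 3)? no] AND [Tier II Entry (paragraph 5)? no] → not satisfied.
paragraph 8 — Primary Consignment: [the importer is an authorised economic operator? yes] OR [the goods have not undergone substantial transformation in the partner country? no] → satisfied.
paragraph 4 — Eligible Goods: [Class-N Importation (paragraph 10)? no] OR [Primary Consignment (paragraph 8)? yes] → satisfied.
paragraph 1 — Exempt Declaration: [the goods are for onward sale? yes] AND [the goods are intended for re-export? yes] AND [Eligible Goods (paragraph 4)? yes] → satisfied.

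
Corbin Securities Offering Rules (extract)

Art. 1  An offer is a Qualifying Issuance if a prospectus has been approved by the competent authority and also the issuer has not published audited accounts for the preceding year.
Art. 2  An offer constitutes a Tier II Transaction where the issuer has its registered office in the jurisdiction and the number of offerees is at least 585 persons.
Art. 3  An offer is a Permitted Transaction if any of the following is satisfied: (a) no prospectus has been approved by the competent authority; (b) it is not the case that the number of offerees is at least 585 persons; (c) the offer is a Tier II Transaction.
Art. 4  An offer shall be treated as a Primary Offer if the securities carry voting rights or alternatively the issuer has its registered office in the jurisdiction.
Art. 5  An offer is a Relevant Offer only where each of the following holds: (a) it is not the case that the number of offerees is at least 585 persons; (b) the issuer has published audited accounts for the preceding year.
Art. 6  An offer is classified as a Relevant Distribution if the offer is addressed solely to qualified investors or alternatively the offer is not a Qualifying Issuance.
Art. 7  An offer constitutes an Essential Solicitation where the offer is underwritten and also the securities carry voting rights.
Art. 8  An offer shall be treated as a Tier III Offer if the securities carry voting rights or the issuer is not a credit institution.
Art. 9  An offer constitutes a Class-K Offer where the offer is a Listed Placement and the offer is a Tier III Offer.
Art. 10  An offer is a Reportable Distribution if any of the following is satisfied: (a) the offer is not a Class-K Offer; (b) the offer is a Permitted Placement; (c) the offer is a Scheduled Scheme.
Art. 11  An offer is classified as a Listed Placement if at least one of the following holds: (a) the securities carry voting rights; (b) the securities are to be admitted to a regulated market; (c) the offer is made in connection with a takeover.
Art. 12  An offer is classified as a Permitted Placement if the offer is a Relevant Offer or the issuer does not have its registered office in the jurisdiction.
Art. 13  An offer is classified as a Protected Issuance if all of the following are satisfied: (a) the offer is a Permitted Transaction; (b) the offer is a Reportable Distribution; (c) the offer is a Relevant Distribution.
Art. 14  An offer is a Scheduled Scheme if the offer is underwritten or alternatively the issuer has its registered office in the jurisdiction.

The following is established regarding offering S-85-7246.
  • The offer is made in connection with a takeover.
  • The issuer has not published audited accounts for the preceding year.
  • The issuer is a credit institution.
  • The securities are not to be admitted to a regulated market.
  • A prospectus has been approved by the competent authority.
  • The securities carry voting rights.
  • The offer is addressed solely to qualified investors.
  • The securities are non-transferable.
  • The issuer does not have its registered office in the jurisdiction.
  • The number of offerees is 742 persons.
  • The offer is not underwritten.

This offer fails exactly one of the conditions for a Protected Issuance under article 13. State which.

Under article 2: the issuer has its registered office in the jurisdiction? no; and number of offerees: 742 persons ≥ 585 persons? yes. So the offer is not a Tier II Transaction.
Under article 3: no prospectus has been approved by the competent authority? no; or number of offerees: 742 persons ≥ 585 persons? yes, so negated condition no; or Tier II Transaction (article 2)? no. So the offer is not a Permitted Transaction.
Under article 11: the securities carry voting rights? yes; or the securities are to be admitted to a regulated market? no; or the offer is made in connection with a takeover? yes. So the offer is a Listed Placement.
Under article 8: the securities carry voting rights? yes; or the issuer is not a credit institution? no. So the offer is a Tier III Offer.
Under article 9: Listed Placement (article 11)? yes; and Tier III Offer (article 8)? yes. So the offer is a Class-K Offer.
Under article 5: number of offerees: 742 persons ≥ 585 persons? yes, so negated condition no; and the issuer has published audited accounts for the preceding year? no. So the offer is not a Relevant Offer.
Under article 12: Relevant Offer (article 5)? no; or the issuer does not have its registered office in the jurisdiction? yes. So the offer is a Permitted Placement.
Under article 14: the offer is underwritten? no; or the issuer has its registered office in the jurisdiction? no. So the offer is not a Scheduled Scheme.
Under article 10: not a Class-K Offer (article 9)? no; or Permitted Placement (article 12)? yes; or Scheduled Scheme (article 14)? no. So the offer is a Reportable Distribution.
Under article 1: a prospectus has been approved by the competent authority? yes; and the issuer has not published audited accounts for the preceding year? yes. So the offer is a Qualifying Issuance.
Under article 6: the offer is addressed solely to qualified investors? yes; or not a Qualifying Issuance (article 1)? no. So the offer is a Relevant Distribution.
Under article 13: Permitted Transaction (article 3)? no; and Reportable Distribution (article 10)? yes; and Relevant Distribution (article 6)? yes. So the offer is not a Protected Issuance.

Permitted Transaction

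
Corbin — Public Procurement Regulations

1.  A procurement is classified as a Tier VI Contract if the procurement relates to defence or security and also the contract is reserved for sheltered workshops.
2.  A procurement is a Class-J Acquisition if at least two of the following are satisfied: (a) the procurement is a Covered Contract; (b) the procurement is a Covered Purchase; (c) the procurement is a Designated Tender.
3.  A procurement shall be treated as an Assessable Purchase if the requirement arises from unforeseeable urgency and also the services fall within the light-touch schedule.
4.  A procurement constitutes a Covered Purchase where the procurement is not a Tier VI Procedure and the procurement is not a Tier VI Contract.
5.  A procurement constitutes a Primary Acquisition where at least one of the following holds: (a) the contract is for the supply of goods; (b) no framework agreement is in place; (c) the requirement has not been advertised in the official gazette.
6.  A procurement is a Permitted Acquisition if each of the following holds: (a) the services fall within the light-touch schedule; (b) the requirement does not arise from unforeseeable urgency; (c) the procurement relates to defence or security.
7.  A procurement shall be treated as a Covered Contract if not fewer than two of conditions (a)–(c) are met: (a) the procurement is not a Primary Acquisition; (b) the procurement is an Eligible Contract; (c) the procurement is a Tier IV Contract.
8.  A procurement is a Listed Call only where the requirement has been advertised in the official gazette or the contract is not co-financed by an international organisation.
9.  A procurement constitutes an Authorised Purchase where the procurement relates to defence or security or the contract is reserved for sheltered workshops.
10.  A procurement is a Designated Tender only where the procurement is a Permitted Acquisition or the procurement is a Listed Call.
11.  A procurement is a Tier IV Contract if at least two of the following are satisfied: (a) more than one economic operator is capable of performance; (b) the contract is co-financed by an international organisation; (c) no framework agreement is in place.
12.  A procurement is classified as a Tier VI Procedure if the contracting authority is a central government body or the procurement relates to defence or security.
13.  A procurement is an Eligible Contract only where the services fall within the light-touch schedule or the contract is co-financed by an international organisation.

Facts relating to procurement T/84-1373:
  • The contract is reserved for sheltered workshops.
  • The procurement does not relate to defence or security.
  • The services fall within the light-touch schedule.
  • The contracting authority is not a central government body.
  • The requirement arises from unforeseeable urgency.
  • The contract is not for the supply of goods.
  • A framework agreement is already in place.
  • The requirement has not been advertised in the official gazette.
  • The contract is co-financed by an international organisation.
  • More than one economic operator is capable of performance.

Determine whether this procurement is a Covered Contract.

Under paragraph 5: the contract is for the supply of goods? no; or no framework agreement is in place? no; or the requirement has not been advertised in the official gazette? yes. So the procurement is a Primary Acquisition.
Under paragraph 13: the services fall within the light-touch schedule? yes; or the contract is co-financed by an international organisation? yes. So the procurement is an Eligible Contract.
Under paragraph 11: more than one economic operator is capable of performance? yes; the contract is co-financed by an international organisation? yes; no framework agreement is in place? no — 2 of 3 hold (need ≥2) → satisfied.
Under paragraph 7: not a Primary Acquisition (paragraph 5)? no; Eligible Contract (paragraph 13)? yes; Tier IV Contract (paragraph 11)? yes — 2 of 3 hold (need ≥2) → satisfied.

Yes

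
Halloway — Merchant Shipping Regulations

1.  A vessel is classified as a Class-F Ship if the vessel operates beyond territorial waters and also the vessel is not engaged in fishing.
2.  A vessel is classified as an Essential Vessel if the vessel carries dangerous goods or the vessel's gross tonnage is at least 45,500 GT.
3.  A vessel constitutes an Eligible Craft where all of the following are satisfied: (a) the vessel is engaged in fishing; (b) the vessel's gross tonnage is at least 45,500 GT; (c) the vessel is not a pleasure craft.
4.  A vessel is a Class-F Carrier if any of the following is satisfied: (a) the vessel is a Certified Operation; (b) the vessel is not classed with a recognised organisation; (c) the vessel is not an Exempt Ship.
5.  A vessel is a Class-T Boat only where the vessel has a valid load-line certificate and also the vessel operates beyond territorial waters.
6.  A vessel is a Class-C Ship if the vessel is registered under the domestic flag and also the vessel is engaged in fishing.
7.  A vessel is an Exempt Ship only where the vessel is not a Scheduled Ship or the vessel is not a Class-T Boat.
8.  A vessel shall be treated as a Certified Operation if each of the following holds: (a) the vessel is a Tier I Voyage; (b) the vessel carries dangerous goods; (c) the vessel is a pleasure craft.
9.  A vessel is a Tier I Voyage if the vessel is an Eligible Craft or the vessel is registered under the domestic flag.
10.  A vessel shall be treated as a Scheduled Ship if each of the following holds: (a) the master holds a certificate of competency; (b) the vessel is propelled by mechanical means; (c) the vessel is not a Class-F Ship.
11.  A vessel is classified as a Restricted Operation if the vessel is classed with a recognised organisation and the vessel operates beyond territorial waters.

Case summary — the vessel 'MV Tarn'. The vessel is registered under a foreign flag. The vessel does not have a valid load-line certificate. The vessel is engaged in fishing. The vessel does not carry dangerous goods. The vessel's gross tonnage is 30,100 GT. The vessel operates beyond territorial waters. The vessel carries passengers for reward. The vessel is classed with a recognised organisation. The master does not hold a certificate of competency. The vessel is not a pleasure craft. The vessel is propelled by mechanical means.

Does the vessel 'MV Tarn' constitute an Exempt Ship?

Yes

paragraph 1 — Class-F Ship: [the vessel operates beyond territorial waters? yes] AND [the vessel is not engaged in fishing? no] → not satisfied.
paragraph 10 — Scheduled Ship: [the master holds a certificate of competency? no] AND [the vessel is propelled by mechanical means? yes] AND [not a Class-F Ship (paragraph 1)? yes] → not satisfied.
paragraph 5 — Class-T Boat: [the vessel has a valid load-line certificate? no] AND [the vessel operates beyond territorial waters? yes] → not satisfied.
paragraph 7 — Exempt Ship: [not a Scheduled Ship (paragraph 10)? yes] OR [not a Class-T Boat (paragraph 5)? yes] → satisfied.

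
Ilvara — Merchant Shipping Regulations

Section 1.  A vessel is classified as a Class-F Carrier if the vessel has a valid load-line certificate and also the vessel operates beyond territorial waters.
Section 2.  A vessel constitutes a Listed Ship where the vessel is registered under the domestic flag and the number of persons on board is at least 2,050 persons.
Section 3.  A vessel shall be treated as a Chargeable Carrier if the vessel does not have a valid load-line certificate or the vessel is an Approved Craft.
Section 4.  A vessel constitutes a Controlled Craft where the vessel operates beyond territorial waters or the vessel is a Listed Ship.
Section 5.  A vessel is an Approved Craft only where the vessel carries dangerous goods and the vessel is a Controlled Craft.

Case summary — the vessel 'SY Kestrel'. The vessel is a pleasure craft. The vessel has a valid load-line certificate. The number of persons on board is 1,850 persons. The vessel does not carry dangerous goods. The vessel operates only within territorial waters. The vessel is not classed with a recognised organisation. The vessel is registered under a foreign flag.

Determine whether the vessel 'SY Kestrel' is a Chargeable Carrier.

No

Under section 2: the vessel is registered under the domestic flag? no; and number of persons on board: 1,850 persons ≥ 2,050 persons? no. So the vessel is not a Listed Ship.
Under section 4: the vessel operates beyond territorial waters? no; or Listed Ship (section 2)? no. So the vessel is not a Controlled Craft.
Under section 5: the vessel carries dangerous goods? no; and Controlled Craft (section 4)? no. So the vessel is not an Approved Craft.
Under section 3: the vessel does not have a valid load-line certificate? no; or Approved Craft (section 5)? no. So the vessel is not a Chargeable Carrier.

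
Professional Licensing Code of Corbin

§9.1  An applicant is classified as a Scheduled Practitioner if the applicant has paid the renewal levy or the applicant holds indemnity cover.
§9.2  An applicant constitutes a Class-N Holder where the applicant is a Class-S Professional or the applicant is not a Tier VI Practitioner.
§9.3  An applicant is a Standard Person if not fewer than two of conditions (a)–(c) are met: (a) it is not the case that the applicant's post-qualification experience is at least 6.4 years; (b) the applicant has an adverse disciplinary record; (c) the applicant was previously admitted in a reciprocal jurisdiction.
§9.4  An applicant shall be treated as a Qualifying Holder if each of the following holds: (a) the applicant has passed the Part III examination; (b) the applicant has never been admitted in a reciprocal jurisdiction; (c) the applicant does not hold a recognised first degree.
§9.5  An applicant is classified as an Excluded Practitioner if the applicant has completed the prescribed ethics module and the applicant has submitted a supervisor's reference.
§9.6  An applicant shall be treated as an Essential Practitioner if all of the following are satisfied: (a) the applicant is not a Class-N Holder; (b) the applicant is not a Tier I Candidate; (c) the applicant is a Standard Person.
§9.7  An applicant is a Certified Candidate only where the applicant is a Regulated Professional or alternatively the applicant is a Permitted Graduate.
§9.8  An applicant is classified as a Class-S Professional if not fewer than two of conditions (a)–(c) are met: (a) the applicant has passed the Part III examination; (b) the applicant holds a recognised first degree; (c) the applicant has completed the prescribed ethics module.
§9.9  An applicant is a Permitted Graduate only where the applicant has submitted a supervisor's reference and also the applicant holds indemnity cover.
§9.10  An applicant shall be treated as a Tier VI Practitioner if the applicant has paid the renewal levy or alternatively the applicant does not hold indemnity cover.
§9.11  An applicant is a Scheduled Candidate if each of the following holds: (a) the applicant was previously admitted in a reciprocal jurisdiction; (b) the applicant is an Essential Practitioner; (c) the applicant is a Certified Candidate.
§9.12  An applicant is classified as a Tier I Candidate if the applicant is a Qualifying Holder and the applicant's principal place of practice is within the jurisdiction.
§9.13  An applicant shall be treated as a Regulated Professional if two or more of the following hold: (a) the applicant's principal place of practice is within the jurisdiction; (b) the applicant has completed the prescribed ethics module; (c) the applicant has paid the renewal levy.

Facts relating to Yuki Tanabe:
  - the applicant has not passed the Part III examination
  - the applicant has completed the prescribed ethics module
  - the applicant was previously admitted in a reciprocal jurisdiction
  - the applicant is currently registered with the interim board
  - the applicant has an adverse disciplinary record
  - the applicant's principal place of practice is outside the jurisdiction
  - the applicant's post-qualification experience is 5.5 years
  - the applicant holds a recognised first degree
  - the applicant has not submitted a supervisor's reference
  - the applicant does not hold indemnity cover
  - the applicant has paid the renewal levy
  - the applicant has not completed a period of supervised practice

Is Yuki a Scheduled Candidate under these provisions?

No

§9.8 — Class-S Professional: the applicant has passed the Part III examination? no; the applicant holds a recognised first degree? yes; the applicant has completed the prescribed ethics module? yes — 2 of 3 hold (need ≥2) → satisfied.
§9.10 — Tier VI Practitioner: [the applicant has paid the renewal levy? yes] OR [the applicant does not hold indemnity cover? yes] → satisfied.
§9.2 — Class-N Holder: [Class-S Professional (§9.8)? yes] OR [not a Tier VI Practitioner (§9.10)? no] → satisfied.
§9.4 — Qualifying Holder: [the applicant has passed the Part III examination? no] AND [the applicant has never been admitted in a reciprocal jurisdiction? no] AND [the applicant does not hold a recognised first degree? no] → not satisfied.
§9.12 — Tier I Candidate: [Qualifying Holder (§9.4)? no] AND [the applicant's principal place of practice is within the jurisdiction? no] → not satisfied.
§9.3 — Standard Person: applicant's post-qualification experience: 5.5 years ≥ 6.4 years? no, so negated condition yes; the applicant has an adverse disciplinary record? yes; the applicant was previously admitted in a reciprocal jurisdiction? yes — 3 of 3 hold (need ≥2) → satisfied.
§9.6 — Essential Practitioner: [not a Class-N Holder (§9.2)? no] AND [not a Tier I Candidate (§9.12)? yes] AND [Standard Person (§9.3)? yes] → not satisfied.
§9.13 — Regulated Professional: the applicant's principal place of practice is within the jurisdiction? no; the applicant has completed the prescribed ethics module? yes; the applicant has paid the renewal levy? yes — 2 of 3 hold (need ≥2) → satisfied.
§9.9 — Permitted Graduate: [the applicant has submitted a supervisor's reference? no] AND [the applicant holds indemnity cover? no] → not satisfied.
§9.7 — Certified Candidate: [Regulated Professional (§9.13)? yes] OR [Permitted Graduate (§9.9)? no] → satisfied.
§9.11 — Scheduled Candidate: [the applicant was previously admitted in a reciprocal jurisdiction? yes] AND [Essential Practitioner (§9.6)? no] AND [Certified Candidate (§9.7)? yes] → not satisfied.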